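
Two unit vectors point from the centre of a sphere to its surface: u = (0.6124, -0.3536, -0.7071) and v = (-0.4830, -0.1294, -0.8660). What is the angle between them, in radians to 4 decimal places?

u·v = 0.3623; |u| = 1.0000, |v| = 1.0000.
cos θ = (u·v)/(|u||v|) = 0.3623, so θ = 1.2001 rad.

1.2001 rad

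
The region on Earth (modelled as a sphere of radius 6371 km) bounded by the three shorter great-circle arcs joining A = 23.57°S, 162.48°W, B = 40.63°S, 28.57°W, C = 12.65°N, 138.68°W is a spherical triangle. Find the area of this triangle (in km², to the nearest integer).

Side lengths (central angles): a = 1.9793, b = 0.7514, c = 1.7947 rad; semiperimeter s = 2.2627.
By l'Huilier's theorem, tan(E/4) = √[tan(s/2) tan((s−a)/2) tan((s−b)/2) tan((s−c)/2)], giving spherical excess E = 1.0215 rad.
Area = E·R² = 1.0215 × (6371)² ≈ 41463204 km².

41463204 km²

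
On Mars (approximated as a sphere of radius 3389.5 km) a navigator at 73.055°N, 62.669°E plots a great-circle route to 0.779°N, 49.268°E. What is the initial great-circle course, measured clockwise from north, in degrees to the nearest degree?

With φ₁ = 1.2751, φ₂ = 0.0136, Δλ = -0.2339 rad, the forward-azimuth formula gives
θ = atan2( sin Δλ cos φ₂ , cos φ₁ sin φ₂ − sin φ₁ cos φ₂ cos Δλ ) = atan2(-0.2317, -0.9265) = -165.96°.
Adding 360° brings this into [0°, 360°): 194°.

194°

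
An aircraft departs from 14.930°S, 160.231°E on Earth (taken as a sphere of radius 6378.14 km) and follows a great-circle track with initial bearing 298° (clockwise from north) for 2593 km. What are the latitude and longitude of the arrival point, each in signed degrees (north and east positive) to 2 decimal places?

-3.28°, 139.76°

Angular distance δ = d/R = 2593/6378.14 = 0.40654 rad; initial bearing θ = 5.2011 rad.
sin φ₂ = sin φ₁ cos δ + cos φ₁ sin δ cos θ = (-0.2576)(0.9185) + (0.9662)(0.3954)(0.4695) = -0.0573, so φ₂ = -3.28°.
Δλ = atan2(sin θ sin δ cos φ₁, cos δ − sin φ₁ sin φ₂) = atan2(-0.3374, 0.9037) = -20.470°.
λ₂ = 160.231° − 20.470° = 139.76°.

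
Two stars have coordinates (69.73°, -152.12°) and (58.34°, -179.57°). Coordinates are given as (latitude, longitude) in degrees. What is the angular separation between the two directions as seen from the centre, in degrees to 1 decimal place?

16.3°

In radians: φ₁ = 1.2170, φ₂ = 1.0182, Δλ = -27.450° = -0.4791 rad.
cos c = sin φ₁ sin φ₂ + cos φ₁ cos φ₂ cos Δλ = (0.9381)(0.8512) + (0.3464)(0.5249)(0.8874) = 0.95983,
so c = arccos(0.95983) = 0.28439 rad.
So the angular separation is 16.3°.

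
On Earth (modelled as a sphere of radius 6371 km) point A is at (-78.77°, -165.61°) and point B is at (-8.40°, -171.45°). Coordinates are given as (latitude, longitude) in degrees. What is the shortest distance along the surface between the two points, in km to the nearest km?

7832 km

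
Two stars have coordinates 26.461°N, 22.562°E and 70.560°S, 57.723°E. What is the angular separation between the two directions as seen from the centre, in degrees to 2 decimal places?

100.17°

Let φ₁ = 0.4618 rad, φ₂ = -1.2315 rad, and Δλ = 0.6137 rad.
cos c = sin φ₁ sin φ₂ + cos φ₁ cos φ₂ cos Δλ = (0.4456)(-0.9430) + (0.8952)(0.3328)(0.8175) = -0.17660,
so c = arccos(-0.17660) = 1.74833 rad.
So the angular separation is 100.17°.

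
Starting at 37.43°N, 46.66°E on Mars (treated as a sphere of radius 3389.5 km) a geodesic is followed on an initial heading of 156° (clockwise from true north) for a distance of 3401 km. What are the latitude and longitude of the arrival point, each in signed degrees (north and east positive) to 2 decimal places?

-16.57°, 67.63°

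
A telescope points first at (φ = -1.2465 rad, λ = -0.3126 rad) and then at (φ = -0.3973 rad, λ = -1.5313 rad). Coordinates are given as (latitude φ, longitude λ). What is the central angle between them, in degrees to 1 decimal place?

62.1°

Let φ₁ = -1.2465 rad, φ₂ = -0.3973 rad, and Δλ = -1.2187 rad.
Haversine: a = sin²(Δφ/2) + cos φ₁ cos φ₂ sin²(Δλ/2) = 0.1697 + (0.3186)(0.9221)(0.3276) = 0.26595.
Central angle c = 2·arcsin(√a) = 1.08367 rad.
So the angular separation is 62.1°.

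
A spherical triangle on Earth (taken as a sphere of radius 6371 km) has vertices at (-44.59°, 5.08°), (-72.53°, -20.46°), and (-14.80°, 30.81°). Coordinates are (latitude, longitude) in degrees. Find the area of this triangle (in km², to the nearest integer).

3933417 km²

Side lengths (central angles): a = 1.1316, b = 0.6442, c = 0.5305 rad; semiperimeter s = 1.1531.
By l'Huilier's theorem, tan(E/4) = √[tan(s/2) tan((s−a)/2) tan((s−b)/2) tan((s−c)/2)], giving spherical excess E = 0.0969 rad.
Area = E·R² = 0.0969 × (6371)² ≈ 3933417 km².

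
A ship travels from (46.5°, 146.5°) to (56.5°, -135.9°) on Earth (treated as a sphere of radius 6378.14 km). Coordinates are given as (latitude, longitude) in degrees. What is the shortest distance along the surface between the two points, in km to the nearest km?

5193 km

With latitudes φ₁ = 46.500°, φ₂ = 56.500° and longitude difference Δλ = 77.600°:
cos c = sin φ₁ sin φ₂ + cos φ₁ cos φ₂ cos Δλ = (0.7254)(0.8339) + (0.6884)(0.5519)(0.2147) = 0.68646,
so c = arccos(0.68646) = 0.81418 rad.
Distance = R·c = 6378.14 × 0.8142 ≈ 5193 km.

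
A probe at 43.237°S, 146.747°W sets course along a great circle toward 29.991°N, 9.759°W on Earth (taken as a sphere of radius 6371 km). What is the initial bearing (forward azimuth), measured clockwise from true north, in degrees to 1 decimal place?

96.7°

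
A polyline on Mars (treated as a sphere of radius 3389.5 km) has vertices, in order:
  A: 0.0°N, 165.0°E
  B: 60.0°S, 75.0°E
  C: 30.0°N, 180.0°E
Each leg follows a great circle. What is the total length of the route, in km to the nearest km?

Leg A→B: central angle 1.5708 rad, distance 5324.2 km.
Leg B→C: central angle 2.1473 rad, distance 7278.2 km.
Total: 5324.2 + 7278.2 ≈ 12602 km.

12602 km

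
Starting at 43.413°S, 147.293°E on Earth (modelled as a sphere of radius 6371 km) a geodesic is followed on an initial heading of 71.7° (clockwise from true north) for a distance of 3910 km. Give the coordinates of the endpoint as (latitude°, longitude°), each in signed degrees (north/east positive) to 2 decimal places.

-25.50°, -175.42°

Angular distance δ = d/R = 3910/6371 = 0.61372 rad; initial bearing θ = 1.2514 rad.
sin φ₂ = sin φ₁ cos δ + cos φ₁ sin δ cos θ = (-0.6873)(0.8175) + (0.7264)(0.5759)(0.3140) = -0.4305, so φ₂ = -25.50°.
Δλ = atan2(sin θ sin δ cos φ₁, cos δ − sin φ₁ sin φ₂) = atan2(0.3972, 0.5217) = 37.286°.
λ₂ = 147.293° + 37.286° = 184.58° → -175.42° after wrapping to (−180°, 180°].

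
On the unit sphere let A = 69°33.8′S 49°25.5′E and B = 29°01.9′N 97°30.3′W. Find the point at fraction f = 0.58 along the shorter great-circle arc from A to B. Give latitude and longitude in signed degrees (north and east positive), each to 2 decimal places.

Central angle δ = 2.3611 rad. Interpolating on the sphere with fraction f = 0.58:
P = [sin((1−f)δ)·A + sin(fδ)·B] / sin δ = 1.1895·A + 1.3925·B in Cartesian coordinates,
giving P = (0.1111, -0.8917, -0.4388), i.e. latitude -26.03°, longitude -82.90°.

-26.03°, -82.90°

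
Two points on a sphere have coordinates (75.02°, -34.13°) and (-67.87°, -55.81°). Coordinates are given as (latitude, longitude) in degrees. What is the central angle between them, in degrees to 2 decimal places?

In radians: φ₁ = 1.3093, φ₂ = -1.1846, Δλ = -21.680° = -0.3784 rad.
cos c = sin φ₁ sin φ₂ + cos φ₁ cos φ₂ cos Δλ = (0.9660)(-0.9263) + (0.2585)(0.3767)(0.9293) = -0.80437,
so c = arccos(-0.80437) = 2.50540 rad.
So the angular separation is 143.55°.

143.55°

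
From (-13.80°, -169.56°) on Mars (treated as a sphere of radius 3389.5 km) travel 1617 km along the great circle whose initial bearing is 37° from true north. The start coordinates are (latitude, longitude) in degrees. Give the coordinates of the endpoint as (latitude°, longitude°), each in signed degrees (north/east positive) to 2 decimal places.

Angular distance δ = d/R = 1617/3389.5 = 0.47706 rad; initial bearing θ = 0.6458 rad.
sin φ₂ = sin φ₁ cos δ + cos φ₁ sin δ cos θ = (-0.2385)(0.8883) + (0.9711)(0.4592)(0.7986) = 0.1442, so φ₂ = 8.29°.
Δλ = atan2(sin θ sin δ cos φ₁, cos δ − sin φ₁ sin φ₂) = atan2(0.2684, 0.9228) = 16.216°.
λ₂ = -169.560° + 16.216° = -153.34°.

8.29°, -153.34°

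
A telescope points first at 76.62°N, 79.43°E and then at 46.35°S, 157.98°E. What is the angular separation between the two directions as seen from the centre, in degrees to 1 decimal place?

132.2°

In radians: φ₁ = 1.3373, φ₂ = -0.8090, Δλ = 78.550° = 1.3710 rad.
Haversine: a = sin²(Δφ/2) + cos φ₁ cos φ₂ sin²(Δλ/2) = 0.7721 + (0.2314)(0.6903)(0.4007) = 0.83611.
Central angle c = 2·arcsin(√a) = 2.30800 rad.
So the angular separation is 132.2°.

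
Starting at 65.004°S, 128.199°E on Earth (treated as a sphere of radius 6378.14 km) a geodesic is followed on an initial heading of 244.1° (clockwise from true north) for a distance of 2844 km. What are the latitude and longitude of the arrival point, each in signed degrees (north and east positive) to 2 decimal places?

Angular distance δ = d/R = 2844/6378.14 = 0.44590 rad; initial bearing θ = 4.2603 rad.
sin φ₂ = sin φ₁ cos δ + cos φ₁ sin δ cos θ = (-0.9063)(0.9022) + (0.4226)(0.4313)(-0.4368) = -0.8973, so φ₂ = -63.81°.
Δλ = atan2(sin θ sin δ cos φ₁, cos δ − sin φ₁ sin φ₂) = atan2(-0.1639, 0.0889) = -61.515°.
λ₂ = 128.199° − 61.515° = 66.68°.

-63.81°, 66.68°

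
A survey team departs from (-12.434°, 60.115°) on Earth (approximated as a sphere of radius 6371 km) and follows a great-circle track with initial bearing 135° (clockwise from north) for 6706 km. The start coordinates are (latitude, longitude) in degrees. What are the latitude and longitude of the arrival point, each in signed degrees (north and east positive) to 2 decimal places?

Angular distance δ = d/R = 6706/6371 = 1.05258 rad; initial bearing θ = 2.3562 rad.
sin φ₂ = sin φ₁ cos δ + cos φ₁ sin δ cos θ = (-0.2153)(0.4953) + (0.9765)(0.8687)(-0.7071) = -0.7065, so φ₂ = -44.95°.
Δλ = atan2(sin θ sin δ cos φ₁, cos δ − sin φ₁ sin φ₂) = atan2(0.5999, 0.3432) = 60.224°.
λ₂ = 60.115° + 60.224° = 120.34°.

-44.95°, 120.34°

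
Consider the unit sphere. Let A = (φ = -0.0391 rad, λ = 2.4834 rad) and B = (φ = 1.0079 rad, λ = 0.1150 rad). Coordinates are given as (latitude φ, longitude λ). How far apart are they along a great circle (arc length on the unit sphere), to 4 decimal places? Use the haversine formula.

Let φ₁ = -0.0391 rad, φ₂ = 1.0079 rad, and Δλ = -2.3684 rad.
Haversine: a = sin²(Δφ/2) + cos φ₁ cos φ₂ sin²(Δλ/2) = 0.2499 + (0.9992)(0.5336)(0.8578) = 0.70734.
Central angle c = 2·arcsin(√a) = 1.99839 rad.
On the unit sphere the arc length equals the central angle: 1.9984.

1.9984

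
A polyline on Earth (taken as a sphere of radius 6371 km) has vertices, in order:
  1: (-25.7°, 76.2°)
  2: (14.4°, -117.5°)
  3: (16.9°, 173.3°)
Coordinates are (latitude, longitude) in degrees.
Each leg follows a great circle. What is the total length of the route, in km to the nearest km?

25490 km

Leg 1→2: central angle 2.8431 rad, distance 18113.5 km.
Leg 2→3: central angle 1.1578 rad, distance 7376.1 km.
Total: 18113.5 + 7376.1 ≈ 25490 km.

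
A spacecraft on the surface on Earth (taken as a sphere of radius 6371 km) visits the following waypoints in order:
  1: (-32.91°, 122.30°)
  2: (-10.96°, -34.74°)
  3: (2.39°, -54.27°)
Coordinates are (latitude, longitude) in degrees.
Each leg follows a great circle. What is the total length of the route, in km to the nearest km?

17184 km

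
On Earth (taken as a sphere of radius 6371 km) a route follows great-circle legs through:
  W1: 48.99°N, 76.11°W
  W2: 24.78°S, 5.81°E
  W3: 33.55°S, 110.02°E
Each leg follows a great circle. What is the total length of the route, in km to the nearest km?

21218 km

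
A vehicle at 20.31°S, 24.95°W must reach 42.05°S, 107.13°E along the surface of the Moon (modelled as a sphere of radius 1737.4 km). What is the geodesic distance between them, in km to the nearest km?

3140 km

With latitudes φ₁ = -20.310°, φ₂ = -42.050° and longitude difference Δλ = 132.080°:
cos c = sin φ₁ sin φ₂ + cos φ₁ cos φ₂ cos Δλ = (-0.3471)(-0.6698) + (0.9378)(0.7426)(-0.6702) = -0.23422,
so c = arccos(-0.23422) = 1.80721 rad.
Distance = R·c = 1737.4 × 1.8072 ≈ 3140 km.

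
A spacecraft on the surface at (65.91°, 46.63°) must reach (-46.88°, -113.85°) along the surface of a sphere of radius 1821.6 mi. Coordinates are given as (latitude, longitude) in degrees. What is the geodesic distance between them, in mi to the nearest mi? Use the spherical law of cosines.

With latitudes φ₁ = 65.910°, φ₂ = -46.880° and longitude difference Δλ = -160.480°:
cos c = sin φ₁ sin φ₂ + cos φ₁ cos φ₂ cos Δλ = (0.9129)(-0.7299) + (0.4082)(0.6835)(-0.9425) = -0.92931,
so c = arccos(-0.92931) = 2.76334 rad.
Distance = R·c = 1821.6 × 2.7633 ≈ 5034 mi.

5034 mi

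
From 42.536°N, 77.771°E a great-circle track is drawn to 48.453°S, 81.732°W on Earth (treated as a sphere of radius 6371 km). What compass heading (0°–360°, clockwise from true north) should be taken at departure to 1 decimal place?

240.5°

With φ₁ = 0.7424, φ₂ = -0.8457, Δλ = -2.7839 rad, the forward-azimuth formula gives
θ = atan2( sin Δλ cos φ₂ , cos φ₁ sin φ₂ − sin φ₁ cos φ₂ cos Δλ ) = atan2(-0.2322, -0.1315) = -119.52°.
Adding 360° brings this into [0°, 360°): 240.5°.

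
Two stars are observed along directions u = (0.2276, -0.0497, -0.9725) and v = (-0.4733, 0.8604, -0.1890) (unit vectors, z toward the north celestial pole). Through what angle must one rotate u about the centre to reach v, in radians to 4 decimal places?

1.5375 rad

u·v = 0.0333; |u| = 1.0000, |v| = 1.0000.
cos θ = (u·v)/(|u||v|) = 0.0333, so θ = 1.5375 rad.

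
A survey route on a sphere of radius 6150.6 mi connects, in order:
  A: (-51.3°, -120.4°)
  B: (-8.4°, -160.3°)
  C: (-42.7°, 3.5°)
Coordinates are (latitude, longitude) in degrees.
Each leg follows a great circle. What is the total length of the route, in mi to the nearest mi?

19403 mi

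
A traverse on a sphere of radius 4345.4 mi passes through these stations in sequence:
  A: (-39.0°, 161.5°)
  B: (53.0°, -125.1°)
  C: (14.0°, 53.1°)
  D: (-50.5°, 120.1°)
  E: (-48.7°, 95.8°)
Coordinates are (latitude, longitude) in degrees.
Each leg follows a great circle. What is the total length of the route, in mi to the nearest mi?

24822 mi

Leg A→B: central angle 1.9487 rad, distance 8467.9 mi.
Leg B→C: central angle 1.9719 rad, distance 8568.7 mi.
Leg C→D: central angle 1.5163 rad, distance 6588.9 mi.
Leg D→E: central angle 0.2754 rad, distance 1196.8 mi.
Total: 8467.9 + 8568.7 + 6588.9 + 1196.8 ≈ 24822 mi.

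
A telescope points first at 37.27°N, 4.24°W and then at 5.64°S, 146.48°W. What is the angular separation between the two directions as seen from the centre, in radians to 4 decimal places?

2.3262 rad

Let φ₁ = 0.6505 rad, φ₂ = -0.0984 rad, and Δλ = -2.4826 rad.
cos c = sin φ₁ sin φ₂ + cos φ₁ cos φ₂ cos Δλ = (0.6056)(-0.0983) + (0.7958)(0.9952)(-0.7906) = -0.68561,
so c = arccos(-0.68561) = 2.32623 rad.
So the angular separation is 2.3262 rad.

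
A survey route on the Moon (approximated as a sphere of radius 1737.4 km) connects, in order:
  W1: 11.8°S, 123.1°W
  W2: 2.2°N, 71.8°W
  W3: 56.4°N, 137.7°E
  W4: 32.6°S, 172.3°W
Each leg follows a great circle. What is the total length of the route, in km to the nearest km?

8131 km

Leg W1→W2: central angle 0.9226 rad, distance 1603.0 km.
Leg W2→W3: central angle 2.0368 rad, distance 3538.7 km.
Leg W3→W4: central angle 1.7204 rad, distance 2989.1 km.
Total: 1603.0 + 3538.7 + 2989.1 ≈ 8131 km.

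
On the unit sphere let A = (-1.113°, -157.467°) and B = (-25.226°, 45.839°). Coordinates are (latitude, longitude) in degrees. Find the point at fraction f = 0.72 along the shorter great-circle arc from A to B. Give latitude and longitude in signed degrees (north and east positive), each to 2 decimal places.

-48.34°, 88.83°

The central angle between A and B is δ = 2.5364 rad.
With f = 0.72, the slerp weights are sin((1−f)δ)/sin δ = 1.1460 and sin(fδ)/sin δ = 1.7007.
Weighted sum of the unit vectors: (1.1460)·(-0.9235,-0.3831,-0.0194) + (1.7007)·(0.6302,0.6490,-0.4262) = (0.0135, 0.6646, -0.7471).
Converting back: φ = atan2(z, √(x²+y²)) = -48.34°, λ = atan2(y, x) = 88.83°.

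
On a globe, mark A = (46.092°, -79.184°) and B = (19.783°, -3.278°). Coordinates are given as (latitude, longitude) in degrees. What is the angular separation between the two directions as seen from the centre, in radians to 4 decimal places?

Let φ₁ = 0.8045 rad, φ₂ = 0.3453 rad, and Δλ = 1.3248 rad.
cos c = sin φ₁ sin φ₂ + cos φ₁ cos φ₂ cos Δλ = (0.7205)(0.3385) + (0.6935)(0.9410)(0.2435) = 0.40275,
so c = arccos(0.40275) = 1.15627 rad.
So the angular separation is 1.1563 rad.

1.1563 rad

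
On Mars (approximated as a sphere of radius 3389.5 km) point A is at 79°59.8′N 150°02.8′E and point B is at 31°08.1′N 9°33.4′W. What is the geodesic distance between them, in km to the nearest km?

4040 km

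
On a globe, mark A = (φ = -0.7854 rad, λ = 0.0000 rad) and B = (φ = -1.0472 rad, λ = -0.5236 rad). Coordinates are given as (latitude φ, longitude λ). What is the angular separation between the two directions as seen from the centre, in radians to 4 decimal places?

Let φ₁ = -0.7854 rad, φ₂ = -1.0472 rad, and Δλ = -0.5236 rad.
cos c = sin φ₁ sin φ₂ + cos φ₁ cos φ₂ cos Δλ = (-0.7071)(-0.8660) + (0.7071)(0.5000)(0.8660) = 0.91856,
so c = arccos(0.91856) = 0.40638 rad.
So the angular separation is 0.4064 rad.

0.4064 rad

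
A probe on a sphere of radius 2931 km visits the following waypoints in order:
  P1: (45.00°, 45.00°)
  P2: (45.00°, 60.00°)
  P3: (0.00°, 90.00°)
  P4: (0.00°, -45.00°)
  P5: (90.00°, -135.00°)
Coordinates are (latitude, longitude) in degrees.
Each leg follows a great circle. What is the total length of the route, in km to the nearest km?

Leg P1→P2: central angle 0.1849 rad, distance 541.8 km.
Leg P2→P3: central angle 0.9117 rad, distance 2672.3 km.
Leg P3→P4: central angle 2.3562 rad, distance 6906.0 km.
Leg P4→P5: central angle 1.5708 rad, distance 4604.0 km.
Total: 541.8 + 2672.3 + 6906.0 + 4604.0 ≈ 14724 km.

14724 km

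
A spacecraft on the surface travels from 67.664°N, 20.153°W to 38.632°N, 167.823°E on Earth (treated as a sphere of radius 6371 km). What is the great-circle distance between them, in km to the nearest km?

8176 km

With latitudes φ₁ = 67.664°, φ₂ = 38.632° and longitude difference Δλ = -172.024°:
cos c = sin φ₁ sin φ₂ + cos φ₁ cos φ₂ cos Δλ = (0.9250)(0.6243) + (0.3800)(0.7812)(-0.9903) = 0.28347,
so c = arccos(0.28347) = 1.28338 rad.
Distance = R·c = 6371 × 1.2834 ≈ 8176 km.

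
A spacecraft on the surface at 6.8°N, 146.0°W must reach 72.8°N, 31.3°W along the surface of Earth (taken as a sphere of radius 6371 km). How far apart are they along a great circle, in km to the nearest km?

10069 km

Let φ₁ = 0.1187 rad, φ₂ = 1.2706 rad, and Δλ = 2.0019 rad.
cos c = sin φ₁ sin φ₂ + cos φ₁ cos φ₂ cos Δλ = (0.1184)(0.9553) + (0.9930)(0.2957)(-0.4179) = -0.00959,
so c = arccos(-0.00959) = 1.58039 rad.
Distance = R·c = 6371 × 1.5804 ≈ 10069 km.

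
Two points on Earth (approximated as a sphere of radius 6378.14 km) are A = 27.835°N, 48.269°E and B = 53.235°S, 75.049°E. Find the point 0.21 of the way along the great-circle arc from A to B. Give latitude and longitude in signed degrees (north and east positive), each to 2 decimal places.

Central angle δ = 1.4722 rad. Interpolating on the sphere with fraction f = 0.21:
P = [sin((1−f)δ)·A + sin(fδ)·B] / sin δ = 0.9225·A + 0.3057·B in Cartesian coordinates,
giving P = (0.5902, 0.7856, 0.1858), i.e. latitude 10.71°, longitude 53.08°.

10.71°, 53.08°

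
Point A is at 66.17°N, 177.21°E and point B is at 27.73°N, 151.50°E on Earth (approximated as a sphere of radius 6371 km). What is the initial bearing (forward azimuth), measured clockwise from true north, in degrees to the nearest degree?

215°

Δλ = -25.710° = -0.4487 rad.
y = sin Δλ · cos φ₂ = (-0.4338)(0.8852) = -0.3840
x = cos φ₁ sin φ₂ − sin φ₁ cos φ₂ cos Δλ = (0.4040)(0.4653) − (0.9147)(0.8852)(0.9010) = -0.5415
θ = atan2(y, x) = -144.66°; adding 360° gives 215°.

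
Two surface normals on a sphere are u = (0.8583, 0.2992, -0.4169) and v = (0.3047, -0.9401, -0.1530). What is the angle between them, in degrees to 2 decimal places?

87.48°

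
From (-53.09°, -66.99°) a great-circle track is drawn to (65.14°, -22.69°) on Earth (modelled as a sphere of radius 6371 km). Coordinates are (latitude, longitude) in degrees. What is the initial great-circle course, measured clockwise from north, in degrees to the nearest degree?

20°

Δλ = 44.300° = 0.7732 rad.
y = sin Δλ · cos φ₂ = (0.6984)(0.4204) = 0.2936
x = cos φ₁ sin φ₂ − sin φ₁ cos φ₂ cos Δλ = (0.6006)(0.9073) − (-0.7996)(0.4204)(0.7157) = 0.7855
θ = atan2(y, x) = 20.50°, so the bearing is 20°.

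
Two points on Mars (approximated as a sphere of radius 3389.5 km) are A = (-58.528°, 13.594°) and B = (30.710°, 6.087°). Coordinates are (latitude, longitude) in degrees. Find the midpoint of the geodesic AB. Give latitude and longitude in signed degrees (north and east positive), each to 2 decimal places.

-13.94°, 8.92°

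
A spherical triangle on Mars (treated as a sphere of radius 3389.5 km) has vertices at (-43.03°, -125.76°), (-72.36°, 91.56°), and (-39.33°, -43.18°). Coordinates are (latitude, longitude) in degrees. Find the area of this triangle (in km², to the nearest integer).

6762021 km²

Side lengths (central angles): a = 1.1163, b = 1.0408, c = 1.0768 rad; semiperimeter s = 1.6170.
By l'Huilier's theorem, tan(E/4) = √[tan(s/2) tan((s−a)/2) tan((s−b)/2) tan((s−c)/2)], giving spherical excess E = 0.5886 rad.
Area = E·R² = 0.5886 × (3389.5)² ≈ 6762021 km².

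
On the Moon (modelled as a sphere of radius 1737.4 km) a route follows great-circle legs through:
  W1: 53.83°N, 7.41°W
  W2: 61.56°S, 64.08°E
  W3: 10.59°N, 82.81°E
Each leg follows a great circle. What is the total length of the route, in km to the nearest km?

6125 km

Leg W1→W2: central angle 2.2403 rad, distance 3892.3 km.
Leg W2→W3: central angle 1.2852 rad, distance 2232.9 km.
Total: 3892.3 + 2232.9 ≈ 6125 km.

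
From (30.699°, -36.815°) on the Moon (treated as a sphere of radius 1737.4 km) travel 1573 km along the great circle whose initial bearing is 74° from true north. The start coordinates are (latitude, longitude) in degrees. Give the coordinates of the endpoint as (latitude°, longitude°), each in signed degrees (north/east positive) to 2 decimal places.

Angular distance δ = d/R = 1573/1737.4 = 0.90538 rad; initial bearing θ = 1.2915 rad.
sin φ₂ = sin φ₁ cos δ + cos φ₁ sin δ cos θ = (0.5105)(0.6174) + (0.8599)(0.7867)(0.2756) = 0.5016, so φ₂ = 30.11°.
Δλ = atan2(sin θ sin δ cos φ₁, cos δ − sin φ₁ sin φ₂) = atan2(0.6502, 0.3613) = 60.941°.
λ₂ = -36.815° + 60.941° = 24.13°.

30.11°, 24.13°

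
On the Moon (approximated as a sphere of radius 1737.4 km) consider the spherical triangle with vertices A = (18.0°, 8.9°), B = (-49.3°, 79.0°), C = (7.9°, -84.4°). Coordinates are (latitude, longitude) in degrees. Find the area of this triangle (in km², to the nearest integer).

7447264 km²

Side lengths (central angles): a = 2.3792, b = 1.5826, c = 1.5940 rad; semiperimeter s = 2.7779.
By l'Huilier's theorem, tan(E/4) = √[tan(s/2) tan((s−a)/2) tan((s−b)/2) tan((s−c)/2)], giving spherical excess E = 2.4672 rad.
Area = E·R² = 2.4672 × (1737.4)² ≈ 7447264 km².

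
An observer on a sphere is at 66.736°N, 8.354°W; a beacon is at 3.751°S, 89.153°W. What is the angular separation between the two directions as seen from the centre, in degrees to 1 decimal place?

In radians: φ₁ = 1.1648, φ₂ = -0.0655, Δλ = -80.799° = -1.4102 rad.
Haversine: a = sin²(Δφ/2) + cos φ₁ cos φ₂ sin²(Δλ/2) = 0.3330 + (0.3950)(0.9979)(0.4201) = 0.49854.
Central angle c = 2·arcsin(√a) = 1.56788 rad.
So the angular separation is 89.8°.

89.8°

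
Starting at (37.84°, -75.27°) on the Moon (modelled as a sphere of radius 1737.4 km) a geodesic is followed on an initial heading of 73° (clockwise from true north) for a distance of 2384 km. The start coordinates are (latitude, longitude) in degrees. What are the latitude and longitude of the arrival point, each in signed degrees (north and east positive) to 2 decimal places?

20.33°, 15.95°

Angular distance δ = d/R = 2384/1737.4 = 1.37217 rad; initial bearing θ = 1.2741 rad.
sin φ₂ = sin φ₁ cos δ + cos φ₁ sin δ cos θ = (0.6135)(0.1973) + (0.7897)(0.9803)(0.2924) = 0.3474, so φ₂ = 20.33°.
Δλ = atan2(sin θ sin δ cos φ₁, cos δ − sin φ₁ sin φ₂) = atan2(0.7404, -0.0158) = 91.222°.
λ₂ = -75.270° + 91.222° = 15.95°.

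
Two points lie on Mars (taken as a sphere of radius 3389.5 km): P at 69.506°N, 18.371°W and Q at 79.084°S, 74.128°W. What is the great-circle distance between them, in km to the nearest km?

In radians: φ₁ = 1.2131, φ₂ = -1.3803, Δλ = -55.757° = -0.9731 rad.
cos c = sin φ₁ sin φ₂ + cos φ₁ cos φ₂ cos Δλ = (0.9367)(-0.9819) + (0.3501)(0.1894)(0.5627) = -0.88245,
so c = arccos(-0.88245) = 2.65185 rad.
Distance = R·c = 3389.5 × 2.6518 ≈ 8988 km.

8988 km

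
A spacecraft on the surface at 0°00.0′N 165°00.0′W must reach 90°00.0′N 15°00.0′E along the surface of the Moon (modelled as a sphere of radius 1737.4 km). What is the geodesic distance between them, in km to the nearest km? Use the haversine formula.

Let φ₁ = 0.0000 rad, φ₂ = 1.5708 rad, and Δλ = -3.1416 rad.
Haversine: a = sin²(Δφ/2) + cos φ₁ cos φ₂ sin²(Δλ/2) = 0.5000 + (1.0000)(0.0000)(1.0000) = 0.50000.
Central angle c = 2·arcsin(√a) = 1.57080 rad.
Distance = R·c = 1737.4 × 1.5708 ≈ 2729 km.

2729 km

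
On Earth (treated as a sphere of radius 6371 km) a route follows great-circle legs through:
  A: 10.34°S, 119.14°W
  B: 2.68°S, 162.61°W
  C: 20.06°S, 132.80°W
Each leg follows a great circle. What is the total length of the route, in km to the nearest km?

8640 km

Leg A→B: central angle 0.7647 rad, distance 4872.2 km.
Leg B→C: central angle 0.5914 rad, distance 3767.5 km.
Total: 4872.2 + 3767.5 ≈ 8640 km.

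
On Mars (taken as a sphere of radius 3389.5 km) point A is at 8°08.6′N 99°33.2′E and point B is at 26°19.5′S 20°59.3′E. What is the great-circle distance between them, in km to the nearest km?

4940 km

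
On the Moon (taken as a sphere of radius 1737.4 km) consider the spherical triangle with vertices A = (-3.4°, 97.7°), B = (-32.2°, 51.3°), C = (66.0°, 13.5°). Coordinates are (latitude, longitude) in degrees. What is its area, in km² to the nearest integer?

Side lengths (central angles): a = 1.7873, b = 1.5839, c = 0.9095 rad; semiperimeter s = 2.1404.
By l'Huilier's theorem, tan(E/4) = √[tan(s/2) tan((s−a)/2) tan((s−b)/2) tan((s−c)/2)], giving spherical excess E = 1.0048 rad.
Area = E·R² = 1.0048 × (1737.4)² ≈ 3033037 km².

3033037 km²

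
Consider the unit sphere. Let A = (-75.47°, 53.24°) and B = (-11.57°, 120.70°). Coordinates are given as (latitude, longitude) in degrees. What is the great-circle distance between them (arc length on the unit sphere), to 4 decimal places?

Let φ₁ = -1.3172 rad, φ₂ = -0.2019 rad, and Δλ = 1.1774 rad.
cos c = sin φ₁ sin φ₂ + cos φ₁ cos φ₂ cos Δλ = (-0.9680)(-0.2006) + (0.2509)(0.9797)(0.3833) = 0.28837,
so c = arccos(0.28837) = 1.27827 rad.
On the unit sphere the arc length equals the central angle: 1.2783.

1.2783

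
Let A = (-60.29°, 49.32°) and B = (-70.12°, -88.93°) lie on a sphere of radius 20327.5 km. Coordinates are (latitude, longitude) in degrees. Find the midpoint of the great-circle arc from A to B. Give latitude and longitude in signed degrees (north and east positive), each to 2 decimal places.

-79.62°, 6.21°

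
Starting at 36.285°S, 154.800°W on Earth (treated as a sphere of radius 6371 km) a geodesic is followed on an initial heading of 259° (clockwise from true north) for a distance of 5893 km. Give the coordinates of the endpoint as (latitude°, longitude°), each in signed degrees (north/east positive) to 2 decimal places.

Angular distance δ = d/R = 5893/6371 = 0.92497 rad; initial bearing θ = 4.5204 rad.
sin φ₂ = sin φ₁ cos δ + cos φ₁ sin δ cos θ = (-0.5918)(0.6019) + (0.8061)(0.7986)(-0.1908) = -0.4790, so φ₂ = -28.62°.
Δλ = atan2(sin θ sin δ cos φ₁, cos δ − sin φ₁ sin φ₂) = atan2(-0.6319, 0.3184) = -63.260°.
λ₂ = -154.800° − 63.260° = -218.06° → 141.94° after wrapping to (−180°, 180°].

-28.62°, 141.94°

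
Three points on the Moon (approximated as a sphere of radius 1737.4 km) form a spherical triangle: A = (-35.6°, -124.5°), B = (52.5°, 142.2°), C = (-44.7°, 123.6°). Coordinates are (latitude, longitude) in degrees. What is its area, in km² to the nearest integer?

Side lengths (central angles): a = 1.7193, b = 1.3757, c = 2.0833 rad; semiperimeter s = 2.5891.
By l'Huilier's theorem, tan(E/4) = √[tan(s/2) tan((s−a)/2) tan((s−b)/2) tan((s−c)/2)], giving spherical excess E = 1.9873 rad.
Area = E·R² = 1.9873 × (1737.4)² ≈ 5998720 km².

5998720 km²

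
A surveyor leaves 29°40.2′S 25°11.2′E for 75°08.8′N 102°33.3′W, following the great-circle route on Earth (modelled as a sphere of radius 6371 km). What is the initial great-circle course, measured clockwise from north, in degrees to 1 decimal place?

With φ₁ = -0.5178, φ₂ = 1.3116, Δλ = -2.2295 rad, the forward-azimuth formula gives
θ = atan2( sin Δλ cos φ₂ , cos φ₁ sin φ₂ − sin φ₁ cos φ₂ cos Δλ ) = atan2(-0.2027, 0.7622) = -14.89°.
Adding 360° brings this into [0°, 360°): 345.1°.

345.1°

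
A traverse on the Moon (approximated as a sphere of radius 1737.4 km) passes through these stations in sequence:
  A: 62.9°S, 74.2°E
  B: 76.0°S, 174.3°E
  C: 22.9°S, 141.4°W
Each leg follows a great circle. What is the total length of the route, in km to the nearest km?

2726 km

Leg A→B: central angle 0.5653 rad, distance 982.1 km.
Leg B→C: central angle 1.0038 rad, distance 1744.1 km.
Total: 982.1 + 1744.1 ≈ 2726 km.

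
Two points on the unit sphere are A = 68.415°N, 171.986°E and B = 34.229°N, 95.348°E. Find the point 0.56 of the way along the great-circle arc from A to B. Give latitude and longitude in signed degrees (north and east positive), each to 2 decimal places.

54.28°, 113.09°

Central angle δ = 0.9356 rad. Interpolating on the sphere with fraction f = 0.56:
P = [sin((1−f)δ)·A + sin(fδ)·B] / sin δ = 0.4971·A + 0.6215·B in Cartesian coordinates,
giving P = (-0.2290, 0.5371, 0.8118), i.e. latitude 54.28°, longitude 113.09°.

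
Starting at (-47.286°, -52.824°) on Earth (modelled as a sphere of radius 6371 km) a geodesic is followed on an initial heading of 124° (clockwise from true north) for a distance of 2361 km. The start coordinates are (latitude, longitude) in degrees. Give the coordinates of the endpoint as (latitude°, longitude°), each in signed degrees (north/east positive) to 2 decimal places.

-55.31°, -20.98°

Angular distance δ = d/R = 2361/6371 = 0.37059 rad; initial bearing θ = 2.1642 rad.
sin φ₂ = sin φ₁ cos δ + cos φ₁ sin δ cos θ = (-0.7347)(0.9321) + (0.6783)(0.3622)(-0.5592) = -0.8222, so φ₂ = -55.31°.
Δλ = atan2(sin θ sin δ cos φ₁, cos δ − sin φ₁ sin φ₂) = atan2(0.2037, 0.3280) = 31.840°.
λ₂ = -52.824° + 31.840° = -20.98°.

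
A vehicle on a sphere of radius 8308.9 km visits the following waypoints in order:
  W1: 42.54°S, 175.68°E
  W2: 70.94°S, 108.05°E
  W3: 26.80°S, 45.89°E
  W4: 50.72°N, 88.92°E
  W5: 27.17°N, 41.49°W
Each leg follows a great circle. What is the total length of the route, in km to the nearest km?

Leg W1→W2: central angle 0.7516 rad, distance 6244.8 km.
Leg W2→W3: central angle 0.9737 rad, distance 8090.0 km.
Leg W3→W4: central angle 1.5067 rad, distance 12518.8 km.
Leg W4→W5: central angle 1.5825 rad, distance 13148.5 km.
Total: 6244.8 + 8090.0 + 12518.8 + 13148.5 ≈ 40002 km.

40002 km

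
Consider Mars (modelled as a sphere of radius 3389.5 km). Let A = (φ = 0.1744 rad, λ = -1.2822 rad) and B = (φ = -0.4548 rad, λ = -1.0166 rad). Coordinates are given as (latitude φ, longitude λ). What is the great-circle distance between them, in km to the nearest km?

2305 km

With latitudes φ₁ = 9.992°, φ₂ = -26.058° and longitude difference Δλ = 15.218°:
cos c = sin φ₁ sin φ₂ + cos φ₁ cos φ₂ cos Δλ = (0.1735)(-0.4393) + (0.9848)(0.8983)(0.9649) = 0.77748,
so c = arccos(0.77748) = 0.68015 rad.
Distance = R·c = 3389.5 × 0.6802 ≈ 2305 km.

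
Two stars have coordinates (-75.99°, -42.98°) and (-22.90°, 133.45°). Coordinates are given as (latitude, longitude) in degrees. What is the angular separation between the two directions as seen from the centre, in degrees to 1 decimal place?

81.1°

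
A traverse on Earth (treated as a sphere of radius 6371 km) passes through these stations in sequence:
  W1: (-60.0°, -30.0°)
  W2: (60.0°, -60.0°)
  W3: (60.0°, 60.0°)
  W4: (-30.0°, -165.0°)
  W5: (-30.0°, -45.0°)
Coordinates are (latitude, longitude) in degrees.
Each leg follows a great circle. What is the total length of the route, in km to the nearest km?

45412 km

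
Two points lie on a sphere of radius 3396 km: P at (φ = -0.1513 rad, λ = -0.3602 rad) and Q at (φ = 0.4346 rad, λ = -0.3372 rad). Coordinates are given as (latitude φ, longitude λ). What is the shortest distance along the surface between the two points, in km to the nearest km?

With latitudes φ₁ = -8.669°, φ₂ = 24.901° and longitude difference Δλ = 1.318°:
cos c = sin φ₁ sin φ₂ + cos φ₁ cos φ₂ cos Δλ = (-0.1507)(0.4210) + (0.9886)(0.9070)(0.9997) = 0.83298,
so c = arccos(0.83298) = 0.58633 rad.
Distance = R·c = 3396 × 0.5863 ≈ 1991 km.

1991 km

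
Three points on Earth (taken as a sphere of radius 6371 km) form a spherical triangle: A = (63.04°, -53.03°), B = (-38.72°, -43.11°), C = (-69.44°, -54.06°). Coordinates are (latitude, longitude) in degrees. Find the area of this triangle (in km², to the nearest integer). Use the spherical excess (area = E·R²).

Side lengths (central angles): a = 0.5459, b = 2.3122, c = 1.7815 rad; semiperimeter s = 2.3198.
By l'Huilier's theorem, tan(E/4) = √[tan(s/2) tan((s−a)/2) tan((s−b)/2) tan((s−c)/2)], giving spherical excess E = 0.2161 rad.
Area = E·R² = 0.2161 × (6371)² ≈ 8770920 km².

8770920 km²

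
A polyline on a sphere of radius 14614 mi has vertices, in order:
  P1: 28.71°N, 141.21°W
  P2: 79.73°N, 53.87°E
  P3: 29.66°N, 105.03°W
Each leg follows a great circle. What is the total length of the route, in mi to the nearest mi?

36018 mi

Leg P1→P2: central angle 1.2433 rad, distance 18169.2 mi.
Leg P2→P3: central angle 1.2213 rad, distance 17848.7 mi.
Total: 18169.2 + 17848.7 ≈ 36018 mi.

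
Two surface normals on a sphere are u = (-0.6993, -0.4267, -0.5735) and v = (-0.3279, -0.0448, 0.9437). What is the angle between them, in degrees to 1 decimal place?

u·v = -0.2928; |u| = 1.0000, |v| = 1.0000.
cos θ = (u·v)/(|u||v|) = -0.2928, so θ = 107.0°.

107.0°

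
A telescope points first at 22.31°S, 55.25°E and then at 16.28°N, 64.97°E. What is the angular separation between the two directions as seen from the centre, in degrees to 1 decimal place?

39.7°

Let φ₁ = -0.3894 rad, φ₂ = 0.2841 rad, and Δλ = 0.1696 rad.
Haversine: a = sin²(Δφ/2) + cos φ₁ cos φ₂ sin²(Δλ/2) = 0.1092 + (0.9251)(0.9599)(0.0072) = 0.11556.
Central angle c = 2·arcsin(√a) = 0.69371 rad.
So the angular separation is 39.7°.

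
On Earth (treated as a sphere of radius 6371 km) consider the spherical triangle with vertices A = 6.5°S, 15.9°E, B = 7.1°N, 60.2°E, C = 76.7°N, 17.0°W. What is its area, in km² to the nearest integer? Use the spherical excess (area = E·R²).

28448587 km²

Side lengths (central angles): a = 1.3991, b = 1.4890, c = 0.8070 rad; semiperimeter s = 1.8475.
By l'Huilier's theorem, tan(E/4) = √[tan(s/2) tan((s−a)/2) tan((s−b)/2) tan((s−c)/2)], giving spherical excess E = 0.7009 rad.
Area = E·R² = 0.7009 × (6371)² ≈ 28448587 km².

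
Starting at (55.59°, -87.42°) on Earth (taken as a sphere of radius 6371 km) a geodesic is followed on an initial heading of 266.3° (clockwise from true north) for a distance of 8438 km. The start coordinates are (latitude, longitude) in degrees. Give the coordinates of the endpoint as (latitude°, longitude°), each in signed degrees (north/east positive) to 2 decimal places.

9.55°, -166.34°

Angular distance δ = d/R = 8438/6371 = 1.32444 rad; initial bearing θ = 4.6478 rad.
sin φ₂ = sin φ₁ cos δ + cos φ₁ sin δ cos θ = (0.8250)(0.2439) + (0.5651)(0.9698)(-0.0645) = 0.1658, so φ₂ = 9.55°.
Δλ = atan2(sin θ sin δ cos φ₁, cos δ − sin φ₁ sin φ₂) = atan2(-0.5469, 0.1071) = -78.924°.
λ₂ = -87.420° − 78.924° = -166.34°.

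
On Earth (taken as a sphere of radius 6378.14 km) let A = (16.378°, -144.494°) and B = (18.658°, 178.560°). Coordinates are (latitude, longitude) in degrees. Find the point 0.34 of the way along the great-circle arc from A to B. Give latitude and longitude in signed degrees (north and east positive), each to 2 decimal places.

17.94°, -156.93°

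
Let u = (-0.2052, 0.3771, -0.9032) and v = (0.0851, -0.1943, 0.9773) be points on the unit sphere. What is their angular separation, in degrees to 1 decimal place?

u·v = -0.9734; |u| = 1.0000, |v| = 1.0001.
cos θ = (u·v)/(|u||v|) = -0.9733, so θ = 166.7°.

166.7°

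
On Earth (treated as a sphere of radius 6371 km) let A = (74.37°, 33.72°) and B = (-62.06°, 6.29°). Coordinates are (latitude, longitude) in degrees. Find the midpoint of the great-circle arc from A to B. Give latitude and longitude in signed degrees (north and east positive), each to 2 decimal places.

The central angle between A and B is δ = 2.4020 rad.
With f = 0.5, the slerp weights are sin((1−f)δ)/sin δ = 1.3834 and sin(fδ)/sin δ = 1.3834.
Weighted sum of the unit vectors: (1.3834)·(0.2241,0.1496,0.9630) + (1.3834)·(0.4657,0.0513,-0.8834) = (0.9543, 0.2779, 0.1101).
Converting back: φ = atan2(z, √(x²+y²)) = 6.32°, λ = atan2(y, x) = 16.24°.

6.32°, 16.24°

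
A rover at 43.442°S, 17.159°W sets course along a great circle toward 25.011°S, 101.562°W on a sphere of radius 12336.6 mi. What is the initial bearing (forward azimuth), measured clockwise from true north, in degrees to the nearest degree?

255°

With φ₁ = -0.7582, φ₂ = -0.4365, Δλ = -1.4731 rad, the forward-azimuth formula gives
θ = atan2( sin Δλ cos φ₂ , cos φ₁ sin φ₂ − sin φ₁ cos φ₂ cos Δλ ) = atan2(-0.9019, -0.2462) = -105.27°.
Adding 360° brings this into [0°, 360°): 255°.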